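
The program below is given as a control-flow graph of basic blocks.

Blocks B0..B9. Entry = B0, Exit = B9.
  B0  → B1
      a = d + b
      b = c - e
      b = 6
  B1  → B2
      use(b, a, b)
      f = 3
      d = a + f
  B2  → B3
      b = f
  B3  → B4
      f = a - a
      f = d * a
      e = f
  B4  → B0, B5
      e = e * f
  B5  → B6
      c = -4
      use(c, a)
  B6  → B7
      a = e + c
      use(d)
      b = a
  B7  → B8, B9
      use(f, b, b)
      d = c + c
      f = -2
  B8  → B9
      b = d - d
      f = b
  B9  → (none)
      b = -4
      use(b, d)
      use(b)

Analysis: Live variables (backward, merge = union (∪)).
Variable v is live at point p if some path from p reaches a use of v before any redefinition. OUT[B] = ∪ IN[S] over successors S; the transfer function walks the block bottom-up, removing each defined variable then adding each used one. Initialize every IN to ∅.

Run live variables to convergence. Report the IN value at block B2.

Per-block solution:
  B0:   IN={b, c, d, e}   OUT={a, b, c}
  B1:   IN={a, b, c}   OUT={a, c, d, f}
  B2:   IN={a, c, d, f}   OUT={a, b, c, d}
  B3:   IN={a, b, c, d}   OUT={a, b, c, d, e, f}
  B4:   IN={a, b, c, d, e, f}   OUT={a, b, c, d, e, f}
  B5:   IN={a, d, e, f}   OUT={c, d, e, f}
  B6:   IN={c, d, e, f}   OUT={b, c, f}
  B7:   IN={b, c, f}   OUT={d}
  B8:   IN={d}   OUT={d}
  B9:   IN={d}   OUT={}

Merge at B2: OUT[B2] = IN[B3] = {a, b, c, d}
Applying B2's transfer function to that OUT value gives IN[B2] (row B2 above).

Answer: {a, c, d, f}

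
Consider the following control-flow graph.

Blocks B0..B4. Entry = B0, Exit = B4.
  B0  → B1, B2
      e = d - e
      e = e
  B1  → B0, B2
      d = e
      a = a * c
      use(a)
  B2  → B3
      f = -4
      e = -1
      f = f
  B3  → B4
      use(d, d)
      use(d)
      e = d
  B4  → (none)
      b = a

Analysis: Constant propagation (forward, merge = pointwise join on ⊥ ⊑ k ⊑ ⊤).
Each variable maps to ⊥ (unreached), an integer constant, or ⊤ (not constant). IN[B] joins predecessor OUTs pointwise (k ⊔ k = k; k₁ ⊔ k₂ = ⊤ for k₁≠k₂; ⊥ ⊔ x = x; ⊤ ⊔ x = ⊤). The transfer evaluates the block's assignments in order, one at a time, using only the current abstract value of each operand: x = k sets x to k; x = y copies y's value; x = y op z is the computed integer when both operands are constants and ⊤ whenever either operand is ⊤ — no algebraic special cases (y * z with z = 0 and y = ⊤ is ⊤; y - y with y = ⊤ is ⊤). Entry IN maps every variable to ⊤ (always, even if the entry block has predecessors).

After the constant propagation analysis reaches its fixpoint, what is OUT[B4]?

Answer: {a: ⊤, b: ⊤, c: ⊤, d: ⊤, e: ⊤, f: -4}

Derivation:
Fixpoint table:
  B0:  IN=(all ⊤)  OUT=(all ⊤)
  B1:  IN=(all ⊤)  OUT=(all ⊤)
  B2:  IN=(all ⊤)  OUT={e:-1, f:-4; rest ⊤}
  B3:  IN={e:-1, f:-4; rest ⊤}  OUT={f:-4; rest ⊤}
  B4:  IN={f:-4; rest ⊤}  OUT={f:-4; rest ⊤}

Merge at B4: IN[B4] = OUT[B3] = {a: ⊤, b: ⊤, c: ⊤, d: ⊤, e: ⊤, f: -4}
Applying B4's transfer function to that IN value gives OUT[B4] (row B4 above).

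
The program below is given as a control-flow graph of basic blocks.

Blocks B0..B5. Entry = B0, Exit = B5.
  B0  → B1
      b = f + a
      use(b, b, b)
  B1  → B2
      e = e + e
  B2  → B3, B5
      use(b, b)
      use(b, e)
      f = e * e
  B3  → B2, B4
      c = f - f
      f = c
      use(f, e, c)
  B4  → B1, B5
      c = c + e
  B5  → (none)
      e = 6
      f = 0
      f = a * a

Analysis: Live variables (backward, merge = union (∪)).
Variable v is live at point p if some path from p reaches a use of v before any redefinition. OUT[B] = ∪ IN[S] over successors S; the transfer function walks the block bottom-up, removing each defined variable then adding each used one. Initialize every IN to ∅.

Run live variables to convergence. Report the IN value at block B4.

Converged values:
  B0:   IN={a, e, f}   OUT={a, b, e}
  B1:   IN={a, b, e}   OUT={a, b, e}
  B2:   IN={a, b, e}   OUT={a, b, e, f}
  B3:   IN={a, b, e, f}   OUT={a, b, c, e}
  B4:   IN={a, b, c, e}   OUT={a, b, e}
  B5:   IN={a}   OUT={}

Merge at B4: OUT[B4] = IN[B1] ⊔ IN[B5] = {a, b, e}
Applying B4's transfer function to that OUT value gives IN[B4] (row B4 above).

Answer: {a, b, c, e}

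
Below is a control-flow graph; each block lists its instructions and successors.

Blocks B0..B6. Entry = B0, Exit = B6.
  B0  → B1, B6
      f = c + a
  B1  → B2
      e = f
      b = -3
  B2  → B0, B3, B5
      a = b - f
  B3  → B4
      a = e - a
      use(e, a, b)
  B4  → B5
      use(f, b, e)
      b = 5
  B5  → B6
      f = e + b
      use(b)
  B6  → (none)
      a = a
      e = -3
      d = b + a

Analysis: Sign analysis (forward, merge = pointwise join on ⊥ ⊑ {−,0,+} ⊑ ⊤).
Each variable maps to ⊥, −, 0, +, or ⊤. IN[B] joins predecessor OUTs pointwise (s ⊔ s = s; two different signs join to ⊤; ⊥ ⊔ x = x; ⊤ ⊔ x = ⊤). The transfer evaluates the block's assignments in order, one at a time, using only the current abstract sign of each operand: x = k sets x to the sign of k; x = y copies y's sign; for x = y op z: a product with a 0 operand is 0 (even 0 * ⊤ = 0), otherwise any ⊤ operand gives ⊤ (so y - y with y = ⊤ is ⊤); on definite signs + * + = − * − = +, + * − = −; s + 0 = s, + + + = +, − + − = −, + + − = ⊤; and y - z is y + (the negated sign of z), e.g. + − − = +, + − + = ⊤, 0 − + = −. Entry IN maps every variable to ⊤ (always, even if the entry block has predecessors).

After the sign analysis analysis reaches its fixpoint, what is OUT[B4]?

Answer: {a: ⊤, b: +, c: ⊤, d: ⊤, e: ⊤, f: ⊤}

Working:
Fixpoint table:
  B0:   IN=(all ⊤)   OUT=(all ⊤)
  B1:   IN=(all ⊤)   OUT={b:-; rest ⊤}
  B2:   IN={b:-; rest ⊤}   OUT={b:-; rest ⊤}
  B3:   IN={b:-; rest ⊤}   OUT={b:-; rest ⊤}
  B4:   IN={b:-; rest ⊤}   OUT={b:+; rest ⊤}
  B5:   IN=(all ⊤)   OUT=(all ⊤)
  B6:   IN=(all ⊤)   OUT={e:-; rest ⊤}

Merge at B4: IN[B4] = OUT[B3] = {a: ⊤, b: -, c: ⊤, d: ⊤, e: ⊤, f: ⊤}
Applying B4's transfer function to that IN value gives OUT[B4] (row B4 above).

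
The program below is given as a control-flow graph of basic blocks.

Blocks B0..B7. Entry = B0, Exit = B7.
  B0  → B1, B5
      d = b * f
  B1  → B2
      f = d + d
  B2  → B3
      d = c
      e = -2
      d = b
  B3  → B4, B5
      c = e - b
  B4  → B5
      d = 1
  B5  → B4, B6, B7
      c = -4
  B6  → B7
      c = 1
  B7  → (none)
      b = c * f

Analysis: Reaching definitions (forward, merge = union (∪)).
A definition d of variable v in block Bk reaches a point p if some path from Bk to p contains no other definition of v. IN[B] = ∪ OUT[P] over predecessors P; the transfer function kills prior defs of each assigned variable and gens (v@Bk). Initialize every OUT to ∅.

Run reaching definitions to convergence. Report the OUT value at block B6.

Answer: {c@B6, d@B0, d@B2, d@B4, e@B2, f@B1}

Derivation:
Per-block solution:
  B0:  IN={}  OUT={d@B0}
  B1:  IN={d@B0}  OUT={d@B0, f@B1}
  B2:  IN={d@B0, f@B1}  OUT={d@B2, e@B2, f@B1}
  B3:  IN={d@B2, e@B2, f@B1}  OUT={c@B3, d@B2, e@B2, f@B1}
  B4:  IN={c@B3, c@B5, d@B0, d@B2, d@B4, e@B2, f@B1}  OUT={c@B3, c@B5, d@B4, e@B2, f@B1}
  B5:  IN={c@B3, c@B5, d@B0, d@B2, d@B4, e@B2, f@B1}  OUT={c@B5, d@B0, d@B2, d@B4, e@B2, f@B1}
  B6:  IN={c@B5, d@B0, d@B2, d@B4, e@B2, f@B1}  OUT={c@B6, d@B0, d@B2, d@B4, e@B2, f@B1}
  B7:  IN={c@B5, c@B6, d@B0, d@B2, d@B4, e@B2, f@B1}  OUT={b@B7, c@B5, c@B6, d@B0, d@B2, d@B4, e@B2, f@B1}

Merge at B6: IN[B6] = OUT[B5] = {c@B5, d@B0, d@B2, d@B4, e@B2, f@B1}
Applying B6's transfer function to that IN value gives OUT[B6] (row B6 above).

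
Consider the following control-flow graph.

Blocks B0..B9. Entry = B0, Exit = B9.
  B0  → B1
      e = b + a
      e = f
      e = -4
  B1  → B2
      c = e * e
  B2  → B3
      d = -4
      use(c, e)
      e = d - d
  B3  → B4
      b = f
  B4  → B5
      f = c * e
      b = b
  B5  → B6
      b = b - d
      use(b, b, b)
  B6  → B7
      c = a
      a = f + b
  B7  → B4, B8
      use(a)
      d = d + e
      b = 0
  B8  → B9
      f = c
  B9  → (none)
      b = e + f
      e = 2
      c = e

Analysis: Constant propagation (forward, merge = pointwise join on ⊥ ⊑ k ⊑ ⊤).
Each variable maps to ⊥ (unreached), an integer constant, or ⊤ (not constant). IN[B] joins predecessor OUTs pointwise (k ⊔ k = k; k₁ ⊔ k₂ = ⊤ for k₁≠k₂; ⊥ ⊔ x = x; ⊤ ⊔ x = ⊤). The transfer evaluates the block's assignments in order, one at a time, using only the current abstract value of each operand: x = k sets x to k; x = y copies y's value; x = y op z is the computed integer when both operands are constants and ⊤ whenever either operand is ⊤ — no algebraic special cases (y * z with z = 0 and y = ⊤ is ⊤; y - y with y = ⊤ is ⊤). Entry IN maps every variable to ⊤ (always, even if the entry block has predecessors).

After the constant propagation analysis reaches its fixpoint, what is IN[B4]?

Answer: {a: ⊤, b: ⊤, c: ⊤, d: -4, e: 0, f: ⊤}

Trace:
Converged values:
  B0:  IN=(all ⊤)  OUT={e:-4; rest ⊤}
  B1:  IN={e:-4; rest ⊤}  OUT={c:16, e:-4; rest ⊤}
  B2:  IN={c:16, e:-4; rest ⊤}  OUT={c:16, d:-4, e:0; rest ⊤}
  B3:  IN={c:16, d:-4, e:0; rest ⊤}  OUT={c:16, d:-4, e:0; rest ⊤}
  B4:  IN={d:-4, e:0; rest ⊤}  OUT={d:-4, e:0; rest ⊤}
  B5:  IN={d:-4, e:0; rest ⊤}  OUT={d:-4, e:0; rest ⊤}
  B6:  IN={d:-4, e:0; rest ⊤}  OUT={d:-4, e:0; rest ⊤}
  B7:  IN={d:-4, e:0; rest ⊤}  OUT={b:0, d:-4, e:0; rest ⊤}
  B8:  IN={b:0, d:-4, e:0; rest ⊤}  OUT={b:0, d:-4, e:0; rest ⊤}
  B9:  IN={b:0, d:-4, e:0; rest ⊤}  OUT={c:2, d:-4, e:2; rest ⊤}

Merge at B4: IN[B4] = OUT[B3] ⊔ OUT[B7] = {a: ⊤, b: ⊤, c: ⊤, d: -4, e: 0, f: ⊤}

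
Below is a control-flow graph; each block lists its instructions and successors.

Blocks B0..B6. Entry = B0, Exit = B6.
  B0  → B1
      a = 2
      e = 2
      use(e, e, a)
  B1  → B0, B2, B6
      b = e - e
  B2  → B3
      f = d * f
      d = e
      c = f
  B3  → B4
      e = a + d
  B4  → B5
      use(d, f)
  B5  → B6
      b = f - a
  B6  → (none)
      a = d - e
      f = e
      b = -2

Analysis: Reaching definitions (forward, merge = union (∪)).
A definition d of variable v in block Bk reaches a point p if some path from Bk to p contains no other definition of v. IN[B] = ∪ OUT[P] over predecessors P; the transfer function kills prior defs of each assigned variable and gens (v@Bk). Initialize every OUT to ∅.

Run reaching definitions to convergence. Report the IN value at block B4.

Answer: {a@B0, b@B1, c@B2, d@B2, e@B3, f@B2}

Trace:
Converged values:
  B0: | IN={a@B0, b@B1, e@B0} | OUT={a@B0, b@B1, e@B0}
  B1: | IN={a@B0, b@B1, e@B0} | OUT={a@B0, b@B1, e@B0}
  B2: | IN={a@B0, b@B1, e@B0} | OUT={a@B0, b@B1, c@B2, d@B2, e@B0, f@B2}
  B3: | IN={a@B0, b@B1, c@B2, d@B2, e@B0, f@B2} | OUT={a@B0, b@B1, c@B2, d@B2, e@B3, f@B2}
  B4: | IN={a@B0, b@B1, c@B2, d@B2, e@B3, f@B2} | OUT={a@B0, b@B1, c@B2, d@B2, e@B3, f@B2}
  B5: | IN={a@B0, b@B1, c@B2, d@B2, e@B3, f@B2} | OUT={a@B0, b@B5, c@B2, d@B2, e@B3, f@B2}
  B6: | IN={a@B0, b@B1, b@B5, c@B2, d@B2, e@B0, e@B3, f@B2} | OUT={a@B6, b@B6, c@B2, d@B2, e@B0, e@B3, f@B6}

Merge at B4: IN[B4] = OUT[B3] = {a@B0, b@B1, c@B2, d@B2, e@B3, f@B2}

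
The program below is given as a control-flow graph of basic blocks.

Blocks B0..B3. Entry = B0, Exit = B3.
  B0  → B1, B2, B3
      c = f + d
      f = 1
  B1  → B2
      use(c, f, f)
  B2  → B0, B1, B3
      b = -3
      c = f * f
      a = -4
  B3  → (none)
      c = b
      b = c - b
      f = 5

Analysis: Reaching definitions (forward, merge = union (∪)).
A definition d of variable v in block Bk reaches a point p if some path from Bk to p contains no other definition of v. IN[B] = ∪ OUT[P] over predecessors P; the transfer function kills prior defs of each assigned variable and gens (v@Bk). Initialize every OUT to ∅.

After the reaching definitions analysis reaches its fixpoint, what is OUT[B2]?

Converged values:
  B0:  IN={a@B2, b@B2, c@B2, f@B0}  OUT={a@B2, b@B2, c@B0, f@B0}
  B1:  IN={a@B2, b@B2, c@B0, c@B2, f@B0}  OUT={a@B2, b@B2, c@B0, c@B2, f@B0}
  B2:  IN={a@B2, b@B2, c@B0, c@B2, f@B0}  OUT={a@B2, b@B2, c@B2, f@B0}
  B3:  IN={a@B2, b@B2, c@B0, c@B2, f@B0}  OUT={a@B2, b@B3, c@B3, f@B3}

Merge at B2: IN[B2] = OUT[B0] ⊔ OUT[B1] = {a@B2, b@B2, c@B0, c@B2, f@B0}
Applying B2's transfer function to that IN value gives OUT[B2] (row B2 above).

Answer: {a@B2, b@B2, c@B2, f@B0}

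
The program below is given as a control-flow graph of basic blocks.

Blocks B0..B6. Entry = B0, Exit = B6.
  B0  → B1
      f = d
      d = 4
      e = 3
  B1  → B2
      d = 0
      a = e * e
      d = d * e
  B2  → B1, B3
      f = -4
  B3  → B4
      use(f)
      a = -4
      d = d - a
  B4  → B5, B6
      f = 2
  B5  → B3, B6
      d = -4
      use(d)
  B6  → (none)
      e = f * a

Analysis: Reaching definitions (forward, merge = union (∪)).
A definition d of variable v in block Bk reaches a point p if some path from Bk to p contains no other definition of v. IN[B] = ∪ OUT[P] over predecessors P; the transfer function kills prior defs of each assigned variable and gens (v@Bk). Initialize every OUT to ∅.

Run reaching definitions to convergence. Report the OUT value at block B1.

Per-block solution:
  B0:  IN={}  OUT={d@B0, e@B0, f@B0}
  B1:  IN={a@B1, d@B0, d@B1, e@B0, f@B0, f@B2}  OUT={a@B1, d@B1, e@B0, f@B0, f@B2}
  B2:  IN={a@B1, d@B1, e@B0, f@B0, f@B2}  OUT={a@B1, d@B1, e@B0, f@B2}
  B3:  IN={a@B1, a@B3, d@B1, d@B5, e@B0, f@B2, f@B4}  OUT={a@B3, d@B3, e@B0, f@B2, f@B4}
  B4:  IN={a@B3, d@B3, e@B0, f@B2, f@B4}  OUT={a@B3, d@B3, e@B0, f@B4}
  B5:  IN={a@B3, d@B3, e@B0, f@B4}  OUT={a@B3, d@B5, e@B0, f@B4}
  B6:  IN={a@B3, d@B3, d@B5, e@B0, f@B4}  OUT={a@B3, d@B3, d@B5, e@B6, f@B4}

Merge at B1: IN[B1] = OUT[B0] ⊔ OUT[B2] = {a@B1, d@B0, d@B1, e@B0, f@B0, f@B2}
Applying B1's transfer function to that IN value gives OUT[B1] (row B1 above).

Answer: {a@B1, d@B1, e@B0, f@B0, f@B2}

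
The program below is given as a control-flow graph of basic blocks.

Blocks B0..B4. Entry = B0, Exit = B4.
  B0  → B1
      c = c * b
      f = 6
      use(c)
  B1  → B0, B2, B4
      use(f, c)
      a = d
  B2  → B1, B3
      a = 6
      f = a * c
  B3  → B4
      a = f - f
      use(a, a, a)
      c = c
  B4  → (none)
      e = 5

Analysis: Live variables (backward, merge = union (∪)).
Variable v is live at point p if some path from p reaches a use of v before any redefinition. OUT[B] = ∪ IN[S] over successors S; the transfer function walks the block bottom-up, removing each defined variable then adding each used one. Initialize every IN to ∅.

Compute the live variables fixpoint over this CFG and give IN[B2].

Answer: {b, c, d}

Trace:
Per-block solution:
  B0:   IN={b, c, d}   OUT={b, c, d, f}
  B1:   IN={b, c, d, f}   OUT={b, c, d}
  B2:   IN={b, c, d}   OUT={b, c, d, f}
  B3:   IN={c, f}   OUT={}
  B4:   IN={}   OUT={}

Merge at B2: OUT[B2] = IN[B1] ⊔ IN[B3] = {b, c, d, f}
Applying B2's transfer function to that OUT value gives IN[B2] (row B2 above).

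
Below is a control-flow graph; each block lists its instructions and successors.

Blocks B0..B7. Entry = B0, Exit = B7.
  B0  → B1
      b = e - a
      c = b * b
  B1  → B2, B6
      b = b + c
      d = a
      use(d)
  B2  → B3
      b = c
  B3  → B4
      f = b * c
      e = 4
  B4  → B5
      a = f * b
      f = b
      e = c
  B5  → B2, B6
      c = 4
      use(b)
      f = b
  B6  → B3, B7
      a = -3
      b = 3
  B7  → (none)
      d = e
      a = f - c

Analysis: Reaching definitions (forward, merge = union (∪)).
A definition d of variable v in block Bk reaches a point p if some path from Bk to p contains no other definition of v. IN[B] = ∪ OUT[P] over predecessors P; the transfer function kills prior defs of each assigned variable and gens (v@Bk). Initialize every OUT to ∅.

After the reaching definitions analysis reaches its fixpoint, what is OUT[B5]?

Answer: {a@B4, b@B2, b@B6, c@B5, d@B1, e@B4, f@B5}

Trace:
Per-block solution:
  B0:  IN={}  OUT={b@B0, c@B0}
  B1:  IN={b@B0, c@B0}  OUT={b@B1, c@B0, d@B1}
  B2:  IN={a@B4, b@B1, b@B2, b@B6, c@B0, c@B5, d@B1, e@B4, f@B5}  OUT={a@B4, b@B2, c@B0, c@B5, d@B1, e@B4, f@B5}
  B3:  IN={a@B4, a@B6, b@B2, b@B6, c@B0, c@B5, d@B1, e@B4, f@B5}  OUT={a@B4, a@B6, b@B2, b@B6, c@B0, c@B5, d@B1, e@B3, f@B3}
  B4:  IN={a@B4, a@B6, b@B2, b@B6, c@B0, c@B5, d@B1, e@B3, f@B3}  OUT={a@B4, b@B2, b@B6, c@B0, c@B5, d@B1, e@B4, f@B4}
  B5:  IN={a@B4, b@B2, b@B6, c@B0, c@B5, d@B1, e@B4, f@B4}  OUT={a@B4, b@B2, b@B6, c@B5, d@B1, e@B4, f@B5}
  B6:  IN={a@B4, b@B1, b@B2, b@B6, c@B0, c@B5, d@B1, e@B4, f@B5}  OUT={a@B6, b@B6, c@B0, c@B5, d@B1, e@B4, f@B5}
  B7:  IN={a@B6, b@B6, c@B0, c@B5, d@B1, e@B4, f@B5}  OUT={a@B7, b@B6, c@B0, c@B5, d@B7, e@B4, f@B5}

Merge at B5: IN[B5] = OUT[B4] = {a@B4, b@B2, b@B6, c@B0, c@B5, d@B1, e@B4, f@B4}
Applying B5's transfer function to that IN value gives OUT[B5] (row B5 above).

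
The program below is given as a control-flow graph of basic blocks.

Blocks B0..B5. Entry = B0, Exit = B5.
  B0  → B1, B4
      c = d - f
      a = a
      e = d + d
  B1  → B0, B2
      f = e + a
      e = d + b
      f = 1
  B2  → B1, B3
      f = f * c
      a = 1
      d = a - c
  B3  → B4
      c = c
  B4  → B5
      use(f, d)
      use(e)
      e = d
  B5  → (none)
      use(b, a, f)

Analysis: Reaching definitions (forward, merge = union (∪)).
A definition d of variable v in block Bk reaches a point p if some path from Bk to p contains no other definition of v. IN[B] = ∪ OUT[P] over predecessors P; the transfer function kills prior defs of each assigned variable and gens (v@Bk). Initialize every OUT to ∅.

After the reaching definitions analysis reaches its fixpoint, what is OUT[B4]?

Answer: {a@B0, a@B2, c@B0, c@B3, d@B2, e@B4, f@B1, f@B2}

Working:
Per-block solution:
  B0:   IN={a@B0, a@B2, c@B0, d@B2, e@B1, f@B1}   OUT={a@B0, c@B0, d@B2, e@B0, f@B1}
  B1:   IN={a@B0, a@B2, c@B0, d@B2, e@B0, e@B1, f@B1, f@B2}   OUT={a@B0, a@B2, c@B0, d@B2, e@B1, f@B1}
  B2:   IN={a@B0, a@B2, c@B0, d@B2, e@B1, f@B1}   OUT={a@B2, c@B0, d@B2, e@B1, f@B2}
  B3:   IN={a@B2, c@B0, d@B2, e@B1, f@B2}   OUT={a@B2, c@B3, d@B2, e@B1, f@B2}
  B4:   IN={a@B0, a@B2, c@B0, c@B3, d@B2, e@B0, e@B1, f@B1, f@B2}   OUT={a@B0, a@B2, c@B0, c@B3, d@B2, e@B4, f@B1, f@B2}
  B5:   IN={a@B0, a@B2, c@B0, c@B3, d@B2, e@B4, f@B1, f@B2}   OUT={a@B0, a@B2, c@B0, c@B3, d@B2, e@B4, f@B1, f@B2}

Merge at B4: IN[B4] = OUT[B0] ⊔ OUT[B3] = {a@B0, a@B2, c@B0, c@B3, d@B2, e@B0, e@B1, f@B1, f@B2}
Applying B4's transfer function to that IN value gives OUT[B4] (row B4 above).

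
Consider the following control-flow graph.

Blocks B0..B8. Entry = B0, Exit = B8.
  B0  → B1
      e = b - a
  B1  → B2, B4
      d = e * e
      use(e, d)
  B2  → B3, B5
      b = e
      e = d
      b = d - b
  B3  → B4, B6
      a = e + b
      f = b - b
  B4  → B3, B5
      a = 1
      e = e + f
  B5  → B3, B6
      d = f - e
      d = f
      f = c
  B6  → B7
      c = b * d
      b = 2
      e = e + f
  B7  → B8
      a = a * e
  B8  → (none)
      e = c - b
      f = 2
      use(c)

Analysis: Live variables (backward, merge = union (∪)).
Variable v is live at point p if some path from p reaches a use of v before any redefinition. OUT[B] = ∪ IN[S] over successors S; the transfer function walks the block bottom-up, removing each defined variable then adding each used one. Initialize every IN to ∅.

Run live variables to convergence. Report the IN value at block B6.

Converged values:
  B0:  IN={a, b, c, f}  OUT={a, b, c, e, f}
  B1:  IN={a, b, c, e, f}  OUT={a, b, c, d, e, f}
  B2:  IN={a, c, d, e, f}  OUT={a, b, c, d, e, f}
  B3:  IN={b, c, d, e}  OUT={a, b, c, d, e, f}
  B4:  IN={b, c, d, e, f}  OUT={a, b, c, d, e, f}
  B5:  IN={a, b, c, e, f}  OUT={a, b, c, d, e, f}
  B6:  IN={a, b, d, e, f}  OUT={a, b, c, e}
  B7:  IN={a, b, c, e}  OUT={b, c}
  B8:  IN={b, c}  OUT={}

Merge at B6: OUT[B6] = IN[B7] = {a, b, c, e}
Applying B6's transfer function to that OUT value gives IN[B6] (row B6 above).

Answer: {a, b, d, e, f}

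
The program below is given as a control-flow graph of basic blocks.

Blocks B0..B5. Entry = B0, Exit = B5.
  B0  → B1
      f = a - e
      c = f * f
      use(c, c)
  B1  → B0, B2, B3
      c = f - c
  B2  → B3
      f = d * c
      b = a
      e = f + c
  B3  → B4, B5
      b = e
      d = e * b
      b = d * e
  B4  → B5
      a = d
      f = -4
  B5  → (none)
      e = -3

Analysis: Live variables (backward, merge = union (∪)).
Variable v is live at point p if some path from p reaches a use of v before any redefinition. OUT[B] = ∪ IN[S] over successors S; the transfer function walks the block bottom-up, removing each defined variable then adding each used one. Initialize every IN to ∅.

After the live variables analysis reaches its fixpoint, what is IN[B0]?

Fixpoint table:
  B0:   IN={a, d, e}   OUT={a, c, d, e, f}
  B1:   IN={a, c, d, e, f}   OUT={a, c, d, e}
  B2:   IN={a, c, d}   OUT={e}
  B3:   IN={e}   OUT={d}
  B4:   IN={d}   OUT={}
  B5:   IN={}   OUT={}

Merge at B0: OUT[B0] = IN[B1] = {a, c, d, e, f}
Applying B0's transfer function to that OUT value gives IN[B0] (row B0 above).

Answer: {a, d, e}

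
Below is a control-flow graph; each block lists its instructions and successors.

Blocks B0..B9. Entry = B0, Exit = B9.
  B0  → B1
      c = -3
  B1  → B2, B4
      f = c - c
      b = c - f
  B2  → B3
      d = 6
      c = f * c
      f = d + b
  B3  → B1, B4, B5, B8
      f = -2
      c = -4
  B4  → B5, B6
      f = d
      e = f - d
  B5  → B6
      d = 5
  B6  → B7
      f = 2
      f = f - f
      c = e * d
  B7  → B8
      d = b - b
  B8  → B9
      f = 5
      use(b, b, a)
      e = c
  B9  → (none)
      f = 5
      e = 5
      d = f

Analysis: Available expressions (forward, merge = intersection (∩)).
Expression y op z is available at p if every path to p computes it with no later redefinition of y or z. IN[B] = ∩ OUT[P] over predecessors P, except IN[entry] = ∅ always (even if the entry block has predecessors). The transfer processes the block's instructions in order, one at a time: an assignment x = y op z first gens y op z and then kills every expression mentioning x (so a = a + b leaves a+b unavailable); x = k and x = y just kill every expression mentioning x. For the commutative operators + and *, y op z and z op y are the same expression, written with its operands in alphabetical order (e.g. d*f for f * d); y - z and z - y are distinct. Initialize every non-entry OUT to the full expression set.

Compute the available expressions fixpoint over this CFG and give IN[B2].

Fixpoint table:
  B0: | IN={} | OUT={}
  B1: | IN={} | OUT={c-c, c-f}
  B2: | IN={c-c, c-f} | OUT={b+d}
  B3: | IN={b+d} | OUT={b+d}
  B4: | IN={} | OUT={f-d}
  B5: | IN={} | OUT={}
  B6: | IN={} | OUT={d*e}
  B7: | IN={d*e} | OUT={b-b}
  B8: | IN={} | OUT={}
  B9: | IN={} | OUT={}

Merge at B2: IN[B2] = OUT[B1] = {c-c, c-f}

Answer: {c-c, c-f}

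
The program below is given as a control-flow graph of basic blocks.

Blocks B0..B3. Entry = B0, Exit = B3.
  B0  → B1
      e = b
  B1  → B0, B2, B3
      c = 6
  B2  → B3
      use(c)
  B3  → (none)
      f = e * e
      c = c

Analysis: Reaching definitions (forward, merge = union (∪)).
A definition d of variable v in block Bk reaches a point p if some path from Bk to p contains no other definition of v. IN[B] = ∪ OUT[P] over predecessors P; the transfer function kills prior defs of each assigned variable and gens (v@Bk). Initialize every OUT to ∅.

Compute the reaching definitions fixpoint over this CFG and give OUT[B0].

Per-block solution:
  B0: | IN={c@B1, e@B0} | OUT={c@B1, e@B0}
  B1: | IN={c@B1, e@B0} | OUT={c@B1, e@B0}
  B2: | IN={c@B1, e@B0} | OUT={c@B1, e@B0}
  B3: | IN={c@B1, e@B0} | OUT={c@B3, e@B0, f@B3}

Merge at B0 (entry node, so the boundary value {} is joined with the incoming edge(s)): IN[B0] = {} ⊔ OUT[B1] = {c@B1, e@B0}
Applying B0's transfer function to that IN value gives OUT[B0] (row B0 above).

Answer: {c@B1, e@B0}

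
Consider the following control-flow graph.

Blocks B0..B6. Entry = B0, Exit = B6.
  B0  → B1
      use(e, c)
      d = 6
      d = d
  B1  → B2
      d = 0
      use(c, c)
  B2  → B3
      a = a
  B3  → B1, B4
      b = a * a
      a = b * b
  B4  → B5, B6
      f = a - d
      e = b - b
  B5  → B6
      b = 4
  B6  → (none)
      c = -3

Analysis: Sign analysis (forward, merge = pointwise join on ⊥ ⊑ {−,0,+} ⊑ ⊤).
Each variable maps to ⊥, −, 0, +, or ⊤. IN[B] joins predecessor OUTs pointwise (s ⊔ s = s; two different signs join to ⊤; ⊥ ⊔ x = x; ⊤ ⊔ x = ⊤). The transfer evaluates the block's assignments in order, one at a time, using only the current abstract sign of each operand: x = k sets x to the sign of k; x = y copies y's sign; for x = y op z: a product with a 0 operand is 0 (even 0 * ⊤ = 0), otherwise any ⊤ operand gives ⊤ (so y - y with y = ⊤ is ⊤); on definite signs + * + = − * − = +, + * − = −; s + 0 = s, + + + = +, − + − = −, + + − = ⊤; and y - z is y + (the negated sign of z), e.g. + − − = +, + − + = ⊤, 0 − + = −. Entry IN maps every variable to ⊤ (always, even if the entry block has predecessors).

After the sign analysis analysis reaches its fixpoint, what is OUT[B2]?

Answer: {a: ⊤, b: ⊤, c: ⊤, d: 0, e: ⊤, f: ⊤}

Derivation:
Fixpoint table:
  B0:   IN=(all ⊤)   OUT={d:+; rest ⊤}
  B1:   IN=(all ⊤)   OUT={d:0; rest ⊤}
  B2:   IN={d:0; rest ⊤}   OUT={d:0; rest ⊤}
  B3:   IN={d:0; rest ⊤}   OUT={d:0; rest ⊤}
  B4:   IN={d:0; rest ⊤}   OUT={d:0; rest ⊤}
  B5:   IN={d:0; rest ⊤}   OUT={b:+, d:0; rest ⊤}
  B6:   IN={d:0; rest ⊤}   OUT={c:-, d:0; rest ⊤}

Merge at B2: IN[B2] = OUT[B1] = {a: ⊤, b: ⊤, c: ⊤, d: 0, e: ⊤, f: ⊤}
Applying B2's transfer function to that IN value gives OUT[B2] (row B2 above).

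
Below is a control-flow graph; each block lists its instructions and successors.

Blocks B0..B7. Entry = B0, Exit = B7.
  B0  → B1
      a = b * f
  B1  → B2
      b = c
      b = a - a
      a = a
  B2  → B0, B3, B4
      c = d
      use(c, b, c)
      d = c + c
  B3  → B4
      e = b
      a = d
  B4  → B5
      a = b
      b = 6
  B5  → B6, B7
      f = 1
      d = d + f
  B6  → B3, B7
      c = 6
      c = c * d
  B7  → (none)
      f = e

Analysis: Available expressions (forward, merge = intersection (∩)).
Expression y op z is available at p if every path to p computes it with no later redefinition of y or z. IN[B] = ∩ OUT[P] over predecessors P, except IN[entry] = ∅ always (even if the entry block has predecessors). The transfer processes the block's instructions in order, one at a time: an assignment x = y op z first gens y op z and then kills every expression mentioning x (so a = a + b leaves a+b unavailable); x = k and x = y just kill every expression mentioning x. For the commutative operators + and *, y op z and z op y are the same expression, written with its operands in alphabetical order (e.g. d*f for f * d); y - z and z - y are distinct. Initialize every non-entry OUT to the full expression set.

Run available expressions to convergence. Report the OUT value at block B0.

Answer: {b*f}

Derivation:
Per-block solution:
  B0:  IN={}  OUT={b*f}
  B1:  IN={b*f}  OUT={}
  B2:  IN={}  OUT={c+c}
  B3:  IN={}  OUT={}
  B4:  IN={}  OUT={}
  B5:  IN={}  OUT={}
  B6:  IN={}  OUT={}
  B7:  IN={}  OUT={}

Merge at B0 (entry node, so the boundary value {} is joined with the incoming edge(s)): IN[B0] = {} ∩ OUT[B2] = {}
Applying B0's transfer function to that IN value gives OUT[B0] (row B0 above).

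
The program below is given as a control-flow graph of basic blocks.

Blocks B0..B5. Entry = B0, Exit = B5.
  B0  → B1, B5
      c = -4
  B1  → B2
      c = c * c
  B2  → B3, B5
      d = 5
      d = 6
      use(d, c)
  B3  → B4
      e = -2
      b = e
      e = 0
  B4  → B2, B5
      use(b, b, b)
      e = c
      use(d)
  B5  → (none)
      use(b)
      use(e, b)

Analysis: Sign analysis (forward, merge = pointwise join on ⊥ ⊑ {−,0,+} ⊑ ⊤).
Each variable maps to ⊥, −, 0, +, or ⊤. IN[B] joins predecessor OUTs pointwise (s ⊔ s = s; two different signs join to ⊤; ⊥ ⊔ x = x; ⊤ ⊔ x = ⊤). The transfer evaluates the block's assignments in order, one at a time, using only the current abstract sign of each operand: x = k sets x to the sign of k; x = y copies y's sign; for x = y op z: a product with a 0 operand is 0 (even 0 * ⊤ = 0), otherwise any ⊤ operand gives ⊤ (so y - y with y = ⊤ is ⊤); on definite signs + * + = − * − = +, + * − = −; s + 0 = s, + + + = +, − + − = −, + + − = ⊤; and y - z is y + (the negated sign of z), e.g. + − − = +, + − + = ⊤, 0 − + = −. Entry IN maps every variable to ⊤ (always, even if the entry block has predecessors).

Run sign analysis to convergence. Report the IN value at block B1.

Answer: {a: ⊤, b: ⊤, c: -, d: ⊤, e: ⊤, f: ⊤}

Working:
Per-block solution:
  B0:   IN=(all ⊤)   OUT={c:-; rest ⊤}
  B1:   IN={c:-; rest ⊤}   OUT={c:+; rest ⊤}
  B2:   IN={c:+; rest ⊤}   OUT={c:+, d:+; rest ⊤}
  B3:   IN={c:+, d:+; rest ⊤}   OUT={b:-, c:+, d:+, e:0; rest ⊤}
  B4:   IN={b:-, c:+, d:+, e:0; rest ⊤}   OUT={b:-, c:+, d:+, e:+; rest ⊤}
  B5:   IN=(all ⊤)   OUT=(all ⊤)

Merge at B1: IN[B1] = OUT[B0] = {a: ⊤, b: ⊤, c: -, d: ⊤, e: ⊤, f: ⊤}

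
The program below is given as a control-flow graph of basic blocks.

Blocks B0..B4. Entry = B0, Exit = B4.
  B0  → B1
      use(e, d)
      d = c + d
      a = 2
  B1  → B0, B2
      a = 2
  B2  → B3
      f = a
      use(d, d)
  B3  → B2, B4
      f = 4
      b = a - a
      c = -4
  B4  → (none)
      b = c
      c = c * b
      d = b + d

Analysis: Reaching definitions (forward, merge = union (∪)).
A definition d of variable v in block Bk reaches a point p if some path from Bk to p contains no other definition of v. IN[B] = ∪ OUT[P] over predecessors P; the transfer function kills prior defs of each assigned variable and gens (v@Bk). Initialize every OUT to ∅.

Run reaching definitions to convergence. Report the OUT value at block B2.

Per-block solution:
  B0:  IN={a@B1, d@B0}  OUT={a@B0, d@B0}
  B1:  IN={a@B0, d@B0}  OUT={a@B1, d@B0}
  B2:  IN={a@B1, b@B3, c@B3, d@B0, f@B3}  OUT={a@B1, b@B3, c@B3, d@B0, f@B2}
  B3:  IN={a@B1, b@B3, c@B3, d@B0, f@B2}  OUT={a@B1, b@B3, c@B3, d@B0, f@B3}
  B4:  IN={a@B1, b@B3, c@B3, d@B0, f@B3}  OUT={a@B1, b@B4, c@B4, d@B4, f@B3}

Merge at B2: IN[B2] = OUT[B1] ⊔ OUT[B3] = {a@B1, b@B3, c@B3, d@B0, f@B3}
Applying B2's transfer function to that IN value gives OUT[B2] (row B2 above).

Answer: {a@B1, b@B3, c@B3, d@B0, f@B2}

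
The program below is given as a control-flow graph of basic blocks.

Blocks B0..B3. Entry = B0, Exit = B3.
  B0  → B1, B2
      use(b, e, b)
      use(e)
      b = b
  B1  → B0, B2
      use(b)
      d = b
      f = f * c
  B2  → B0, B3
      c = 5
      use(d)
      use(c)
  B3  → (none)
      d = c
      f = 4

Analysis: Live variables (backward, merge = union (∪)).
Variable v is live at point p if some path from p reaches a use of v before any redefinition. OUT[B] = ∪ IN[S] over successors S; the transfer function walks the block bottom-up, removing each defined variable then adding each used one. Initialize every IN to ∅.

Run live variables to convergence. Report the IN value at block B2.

Answer: {b, d, e, f}

Derivation:
Converged values:
  B0:   IN={b, c, d, e, f}   OUT={b, c, d, e, f}
  B1:   IN={b, c, e, f}   OUT={b, c, d, e, f}
  B2:   IN={b, d, e, f}   OUT={b, c, d, e, f}
  B3:   IN={c}   OUT={}

Merge at B2: OUT[B2] = IN[B0] ⊔ IN[B3] = {b, c, d, e, f}
Applying B2's transfer function to that OUT value gives IN[B2] (row B2 above).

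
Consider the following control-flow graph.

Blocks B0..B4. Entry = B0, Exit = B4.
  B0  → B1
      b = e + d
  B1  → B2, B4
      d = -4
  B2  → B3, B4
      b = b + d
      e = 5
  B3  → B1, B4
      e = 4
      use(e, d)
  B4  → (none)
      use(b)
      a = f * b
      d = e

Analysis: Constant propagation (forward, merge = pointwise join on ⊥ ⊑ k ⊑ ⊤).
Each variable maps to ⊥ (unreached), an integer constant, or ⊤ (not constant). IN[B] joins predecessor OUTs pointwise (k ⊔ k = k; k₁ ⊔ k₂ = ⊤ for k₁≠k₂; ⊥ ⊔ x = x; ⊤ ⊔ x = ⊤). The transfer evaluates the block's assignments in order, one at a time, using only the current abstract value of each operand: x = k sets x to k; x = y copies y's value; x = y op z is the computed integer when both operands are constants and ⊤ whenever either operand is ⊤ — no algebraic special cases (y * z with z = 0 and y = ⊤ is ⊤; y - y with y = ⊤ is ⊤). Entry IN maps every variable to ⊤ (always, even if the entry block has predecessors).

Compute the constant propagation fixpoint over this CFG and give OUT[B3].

Converged values:
  B0: | IN=(all ⊤) | OUT=(all ⊤)
  B1: | IN=(all ⊤) | OUT={d:-4; rest ⊤}
  B2: | IN={d:-4; rest ⊤} | OUT={d:-4, e:5; rest ⊤}
  B3: | IN={d:-4, e:5; rest ⊤} | OUT={d:-4, e:4; rest ⊤}
  B4: | IN={d:-4; rest ⊤} | OUT=(all ⊤)

Merge at B3: IN[B3] = OUT[B2] = {a: ⊤, b: ⊤, c: ⊤, d: -4, e: 5, f: ⊤}
Applying B3's transfer function to that IN value gives OUT[B3] (row B3 above).

Answer: {a: ⊤, b: ⊤, c: ⊤, d: -4, e: 4, f: ⊤}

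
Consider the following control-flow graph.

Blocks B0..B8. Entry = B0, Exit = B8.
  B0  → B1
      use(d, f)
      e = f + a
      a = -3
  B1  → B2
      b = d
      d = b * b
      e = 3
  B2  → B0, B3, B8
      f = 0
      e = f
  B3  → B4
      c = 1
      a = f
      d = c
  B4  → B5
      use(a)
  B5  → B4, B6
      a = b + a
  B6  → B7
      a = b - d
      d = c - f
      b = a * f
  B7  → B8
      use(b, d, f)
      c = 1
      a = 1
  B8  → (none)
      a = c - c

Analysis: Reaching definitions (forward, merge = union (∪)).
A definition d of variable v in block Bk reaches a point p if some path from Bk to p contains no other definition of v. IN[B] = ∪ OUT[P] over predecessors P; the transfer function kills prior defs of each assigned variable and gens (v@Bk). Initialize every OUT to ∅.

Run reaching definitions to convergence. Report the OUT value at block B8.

Fixpoint table:
  B0: | IN={a@B0, b@B1, d@B1, e@B2, f@B2} | OUT={a@B0, b@B1, d@B1, e@B0, f@B2}
  B1: | IN={a@B0, b@B1, d@B1, e@B0, f@B2} | OUT={a@B0, b@B1, d@B1, e@B1, f@B2}
  B2: | IN={a@B0, b@B1, d@B1, e@B1, f@B2} | OUT={a@B0, b@B1, d@B1, e@B2, f@B2}
  B3: | IN={a@B0, b@B1, d@B1, e@B2, f@B2} | OUT={a@B3, b@B1, c@B3, d@B3, e@B2, f@B2}
  B4: | IN={a@B3, a@B5, b@B1, c@B3, d@B3, e@B2, f@B2} | OUT={a@B3, a@B5, b@B1, c@B3, d@B3, e@B2, f@B2}
  B5: | IN={a@B3, a@B5, b@B1, c@B3, d@B3, e@B2, f@B2} | OUT={a@B5, b@B1, c@B3, d@B3, e@B2, f@B2}
  B6: | IN={a@B5, b@B1, c@B3, d@B3, e@B2, f@B2} | OUT={a@B6, b@B6, c@B3, d@B6, e@B2, f@B2}
  B7: | IN={a@B6, b@B6, c@B3, d@B6, e@B2, f@B2} | OUT={a@B7, b@B6, c@B7, d@B6, e@B2, f@B2}
  B8: | IN={a@B0, a@B7, b@B1, b@B6, c@B7, d@B1, d@B6, e@B2, f@B2} | OUT={a@B8, b@B1, b@B6, c@B7, d@B1, d@B6, e@B2, f@B2}

Merge at B8: IN[B8] = OUT[B2] ⊔ OUT[B7] = {a@B0, a@B7, b@B1, b@B6, c@B7, d@B1, d@B6, e@B2, f@B2}
Applying B8's transfer function to that IN value gives OUT[B8] (row B8 above).

Answer: {a@B8, b@B1, b@B6, c@B7, d@B1, d@B6, e@B2, f@B2}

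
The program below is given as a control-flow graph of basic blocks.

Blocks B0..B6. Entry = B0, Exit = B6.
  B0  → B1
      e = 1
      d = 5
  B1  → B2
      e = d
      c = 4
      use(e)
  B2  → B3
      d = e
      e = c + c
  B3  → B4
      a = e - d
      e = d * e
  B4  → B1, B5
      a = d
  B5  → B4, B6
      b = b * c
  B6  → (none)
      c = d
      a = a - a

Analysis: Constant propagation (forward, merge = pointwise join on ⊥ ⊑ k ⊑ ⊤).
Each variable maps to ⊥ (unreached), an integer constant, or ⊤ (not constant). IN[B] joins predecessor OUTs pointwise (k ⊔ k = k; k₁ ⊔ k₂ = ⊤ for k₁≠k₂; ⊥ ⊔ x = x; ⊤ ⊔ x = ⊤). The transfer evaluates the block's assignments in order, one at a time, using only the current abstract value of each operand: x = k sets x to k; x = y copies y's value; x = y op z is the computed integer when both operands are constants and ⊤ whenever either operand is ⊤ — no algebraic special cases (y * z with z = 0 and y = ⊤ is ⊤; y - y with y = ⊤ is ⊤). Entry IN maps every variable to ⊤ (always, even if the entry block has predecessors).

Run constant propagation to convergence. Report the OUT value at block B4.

Answer: {a: 5, b: ⊤, c: 4, d: 5, e: 40, f: ⊤}

Derivation:
Per-block solution:
  B0:  IN=(all ⊤)  OUT={d:5, e:1; rest ⊤}
  B1:  IN={d:5; rest ⊤}  OUT={c:4, d:5, e:5; rest ⊤}
  B2:  IN={c:4, d:5, e:5; rest ⊤}  OUT={c:4, d:5, e:8; rest ⊤}
  B3:  IN={c:4, d:5, e:8; rest ⊤}  OUT={a:3, c:4, d:5, e:40; rest ⊤}
  B4:  IN={c:4, d:5, e:40; rest ⊤}  OUT={a:5, c:4, d:5, e:40; rest ⊤}
  B5:  IN={a:5, c:4, d:5, e:40; rest ⊤}  OUT={a:5, c:4, d:5, e:40; rest ⊤}
  B6:  IN={a:5, c:4, d:5, e:40; rest ⊤}  OUT={a:0, c:5, d:5, e:40; rest ⊤}

Merge at B4: IN[B4] = OUT[B3] ⊔ OUT[B5] = {a: ⊤, b: ⊤, c: 4, d: 5, e: 40, f: ⊤}
Applying B4's transfer function to that IN value gives OUT[B4] (row B4 above).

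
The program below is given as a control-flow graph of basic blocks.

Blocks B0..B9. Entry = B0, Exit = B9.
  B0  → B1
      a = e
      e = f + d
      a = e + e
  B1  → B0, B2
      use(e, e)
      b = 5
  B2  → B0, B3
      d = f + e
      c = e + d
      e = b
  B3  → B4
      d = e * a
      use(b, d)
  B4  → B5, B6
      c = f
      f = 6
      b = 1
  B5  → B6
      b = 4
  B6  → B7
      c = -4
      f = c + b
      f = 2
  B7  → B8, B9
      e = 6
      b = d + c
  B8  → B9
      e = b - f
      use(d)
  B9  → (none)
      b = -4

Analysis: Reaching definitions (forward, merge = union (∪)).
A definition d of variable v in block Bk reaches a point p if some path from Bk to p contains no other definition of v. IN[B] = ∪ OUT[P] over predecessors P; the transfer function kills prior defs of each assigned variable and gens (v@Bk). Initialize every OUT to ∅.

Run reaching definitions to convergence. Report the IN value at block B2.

Answer: {a@B0, b@B1, c@B2, d@B2, e@B0}

Working:
Converged values:
  B0:  IN={a@B0, b@B1, c@B2, d@B2, e@B0, e@B2}  OUT={a@B0, b@B1, c@B2, d@B2, e@B0}
  B1:  IN={a@B0, b@B1, c@B2, d@B2, e@B0}  OUT={a@B0, b@B1, c@B2, d@B2, e@B0}
  B2:  IN={a@B0, b@B1, c@B2, d@B2, e@B0}  OUT={a@B0, b@B1, c@B2, d@B2, e@B2}
  B3:  IN={a@B0, b@B1, c@B2, d@B2, e@B2}  OUT={a@B0, b@B1, c@B2, d@B3, e@B2}
  B4:  IN={a@B0, b@B1, c@B2, d@B3, e@B2}  OUT={a@B0, b@B4, c@B4, d@B3, e@B2, f@B4}
  B5:  IN={a@B0, b@B4, c@B4, d@B3, e@B2, f@B4}  OUT={a@B0, b@B5, c@B4, d@B3, e@B2, f@B4}
  B6:  IN={a@B0, b@B4, b@B5, c@B4, d@B3, e@B2, f@B4}  OUT={a@B0, b@B4, b@B5, c@B6, d@B3, e@B2, f@B6}
  B7:  IN={a@B0, b@B4, b@B5, c@B6, d@B3, e@B2, f@B6}  OUT={a@B0, b@B7, c@B6, d@B3, e@B7, f@B6}
  B8:  IN={a@B0, b@B7, c@B6, d@B3, e@B7, f@B6}  OUT={a@B0, b@B7, c@B6, d@B3, e@B8, f@B6}
  B9:  IN={a@B0, b@B7, c@B6, d@B3, e@B7, e@B8, f@B6}  OUT={a@B0, b@B9, c@B6, d@B3, e@B7, e@B8, f@B6}

Merge at B2: IN[B2] = OUT[B1] = {a@B0, b@B1, c@B2, d@B2, e@B0}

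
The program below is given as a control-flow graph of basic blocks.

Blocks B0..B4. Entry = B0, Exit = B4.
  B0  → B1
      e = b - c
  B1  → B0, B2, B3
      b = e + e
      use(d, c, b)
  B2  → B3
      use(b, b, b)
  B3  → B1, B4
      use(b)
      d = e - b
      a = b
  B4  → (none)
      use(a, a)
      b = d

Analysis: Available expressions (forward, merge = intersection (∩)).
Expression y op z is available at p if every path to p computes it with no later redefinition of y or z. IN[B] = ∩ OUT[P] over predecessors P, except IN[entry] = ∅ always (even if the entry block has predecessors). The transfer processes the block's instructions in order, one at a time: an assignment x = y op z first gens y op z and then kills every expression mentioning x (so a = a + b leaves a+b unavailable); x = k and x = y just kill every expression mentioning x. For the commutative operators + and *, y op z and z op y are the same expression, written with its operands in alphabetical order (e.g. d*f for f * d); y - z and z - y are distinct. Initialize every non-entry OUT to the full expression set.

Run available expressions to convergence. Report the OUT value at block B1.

Answer: {e+e}

Derivation:
Converged values:
  B0: | IN={} | OUT={b-c}
  B1: | IN={} | OUT={e+e}
  B2: | IN={e+e} | OUT={e+e}
  B3: | IN={e+e} | OUT={e+e, e-b}
  B4: | IN={e+e, e-b} | OUT={e+e}

Merge at B1: IN[B1] = OUT[B0] ∩ OUT[B3] = {}
Applying B1's transfer function to that IN value gives OUT[B1] (row B1 above).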